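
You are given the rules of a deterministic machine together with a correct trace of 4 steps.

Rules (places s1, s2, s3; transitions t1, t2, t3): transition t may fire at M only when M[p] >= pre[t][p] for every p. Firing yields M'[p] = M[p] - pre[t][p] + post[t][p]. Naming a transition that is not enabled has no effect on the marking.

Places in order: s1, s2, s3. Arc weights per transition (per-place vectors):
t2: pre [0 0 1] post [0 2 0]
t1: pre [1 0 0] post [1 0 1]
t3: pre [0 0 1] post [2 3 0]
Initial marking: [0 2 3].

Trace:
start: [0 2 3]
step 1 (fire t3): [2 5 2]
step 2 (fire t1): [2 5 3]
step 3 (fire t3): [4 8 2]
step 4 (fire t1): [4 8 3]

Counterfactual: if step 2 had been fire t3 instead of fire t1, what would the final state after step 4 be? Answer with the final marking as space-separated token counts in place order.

6 11 1

(re-executing from step 2 with the substitution; state before step 2: [2 5 2])
step 2 (fire t3): [4 8 1]
step 3 (fire t3): [6 11 0]
step 4 (fire t1): [6 11 1]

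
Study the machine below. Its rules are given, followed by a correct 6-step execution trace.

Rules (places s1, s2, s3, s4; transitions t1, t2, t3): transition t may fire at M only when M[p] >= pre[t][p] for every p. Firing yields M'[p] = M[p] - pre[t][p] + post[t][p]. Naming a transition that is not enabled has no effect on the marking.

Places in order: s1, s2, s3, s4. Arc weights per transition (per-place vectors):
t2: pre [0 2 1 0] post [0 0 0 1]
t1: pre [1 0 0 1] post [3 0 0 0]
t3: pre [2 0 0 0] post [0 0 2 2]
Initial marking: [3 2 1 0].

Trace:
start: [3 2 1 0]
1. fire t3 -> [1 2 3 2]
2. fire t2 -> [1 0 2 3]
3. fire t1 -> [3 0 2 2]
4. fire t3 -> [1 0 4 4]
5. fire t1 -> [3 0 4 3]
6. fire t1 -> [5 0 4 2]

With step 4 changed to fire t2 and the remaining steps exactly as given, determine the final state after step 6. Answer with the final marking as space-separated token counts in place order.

(re-executing from step 4 with the substitution; state before step 4: [3 0 2 2])
4. fire t2 -> [3 0 2 2]
5. fire t1 -> [5 0 2 1]
6. fire t1 -> [7 0 2 0]

7 0 2 0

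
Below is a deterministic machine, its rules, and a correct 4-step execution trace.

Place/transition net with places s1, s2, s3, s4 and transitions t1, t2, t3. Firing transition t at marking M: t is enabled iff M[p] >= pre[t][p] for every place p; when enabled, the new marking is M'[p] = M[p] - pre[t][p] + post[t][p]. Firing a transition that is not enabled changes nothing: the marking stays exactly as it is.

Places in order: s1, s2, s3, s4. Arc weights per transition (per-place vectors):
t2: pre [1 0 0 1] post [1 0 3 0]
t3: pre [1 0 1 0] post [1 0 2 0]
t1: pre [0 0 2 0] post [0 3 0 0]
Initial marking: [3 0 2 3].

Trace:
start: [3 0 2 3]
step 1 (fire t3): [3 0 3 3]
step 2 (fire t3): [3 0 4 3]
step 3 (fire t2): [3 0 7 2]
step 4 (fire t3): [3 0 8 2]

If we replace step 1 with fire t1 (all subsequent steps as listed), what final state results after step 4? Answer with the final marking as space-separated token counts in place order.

3 3 4 2

(re-executing from step 1 with the substitution; state before step 1: [3 0 2 3])
step 1 (fire t1): [3 3 0 3]
step 2 (fire t3): [3 3 0 3]
step 3 (fire t2): [3 3 3 2]
step 4 (fire t3): [3 3 4 2]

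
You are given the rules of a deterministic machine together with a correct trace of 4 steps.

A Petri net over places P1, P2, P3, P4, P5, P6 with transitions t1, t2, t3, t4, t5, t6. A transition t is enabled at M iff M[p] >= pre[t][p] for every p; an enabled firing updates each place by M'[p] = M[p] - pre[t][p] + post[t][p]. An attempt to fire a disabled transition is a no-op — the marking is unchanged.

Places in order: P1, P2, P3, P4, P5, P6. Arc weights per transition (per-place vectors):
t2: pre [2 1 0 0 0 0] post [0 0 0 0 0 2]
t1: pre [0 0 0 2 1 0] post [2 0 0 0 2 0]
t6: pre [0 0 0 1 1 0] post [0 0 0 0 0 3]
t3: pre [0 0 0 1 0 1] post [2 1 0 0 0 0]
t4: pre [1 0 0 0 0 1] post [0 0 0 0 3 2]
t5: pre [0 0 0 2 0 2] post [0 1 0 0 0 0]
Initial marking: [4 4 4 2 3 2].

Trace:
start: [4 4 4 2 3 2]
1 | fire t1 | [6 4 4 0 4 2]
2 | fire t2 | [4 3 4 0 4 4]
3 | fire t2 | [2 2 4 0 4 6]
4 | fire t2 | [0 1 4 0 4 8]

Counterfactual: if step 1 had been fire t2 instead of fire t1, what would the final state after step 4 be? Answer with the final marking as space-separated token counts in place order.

0 2 4 2 3 6

(re-executing from step 1 with the substitution; state before step 1: [4 4 4 2 3 2])
1 | fire t2 | [2 3 4 2 3 4]
2 | fire t2 | [0 2 4 2 3 6]
3 | fire t2 | [0 2 4 2 3 6]
4 | fire t2 | [0 2 4 2 3 6]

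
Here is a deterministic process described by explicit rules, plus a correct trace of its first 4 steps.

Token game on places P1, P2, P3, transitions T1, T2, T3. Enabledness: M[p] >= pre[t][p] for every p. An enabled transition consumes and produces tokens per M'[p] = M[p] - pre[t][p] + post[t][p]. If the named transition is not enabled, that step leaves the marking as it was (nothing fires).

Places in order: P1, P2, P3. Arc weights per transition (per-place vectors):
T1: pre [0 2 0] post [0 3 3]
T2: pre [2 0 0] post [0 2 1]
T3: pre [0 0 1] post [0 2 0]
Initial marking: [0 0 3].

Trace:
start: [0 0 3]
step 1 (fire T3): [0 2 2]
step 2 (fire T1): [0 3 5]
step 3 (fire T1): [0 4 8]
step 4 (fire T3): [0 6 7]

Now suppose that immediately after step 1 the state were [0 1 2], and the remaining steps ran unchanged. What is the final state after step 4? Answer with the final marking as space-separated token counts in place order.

0 3 1

state after step 1 := [0 1 2]
step 2 (fire T1): [0 1 2]
step 3 (fire T1): [0 1 2]
step 4 (fire T3): [0 3 1]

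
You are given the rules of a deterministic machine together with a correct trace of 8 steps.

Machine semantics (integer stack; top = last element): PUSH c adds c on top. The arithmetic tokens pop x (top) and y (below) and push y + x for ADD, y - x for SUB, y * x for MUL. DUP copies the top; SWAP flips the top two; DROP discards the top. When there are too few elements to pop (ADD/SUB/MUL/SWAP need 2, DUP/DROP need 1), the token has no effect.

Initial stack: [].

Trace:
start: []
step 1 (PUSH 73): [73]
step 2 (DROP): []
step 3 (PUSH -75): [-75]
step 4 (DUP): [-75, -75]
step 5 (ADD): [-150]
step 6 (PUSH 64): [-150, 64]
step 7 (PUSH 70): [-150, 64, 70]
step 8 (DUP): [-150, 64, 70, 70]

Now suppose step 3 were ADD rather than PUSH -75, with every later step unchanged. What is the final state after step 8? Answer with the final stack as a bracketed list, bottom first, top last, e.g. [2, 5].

(re-executing from step 3 with the substitution; state before step 3: [])
step 3 (ADD): []
step 4 (DUP): []
step 5 (ADD): []
step 6 (PUSH 64): [64]
step 7 (PUSH 70): [64, 70]
step 8 (DUP): [64, 70, 70]

[64, 70, 70]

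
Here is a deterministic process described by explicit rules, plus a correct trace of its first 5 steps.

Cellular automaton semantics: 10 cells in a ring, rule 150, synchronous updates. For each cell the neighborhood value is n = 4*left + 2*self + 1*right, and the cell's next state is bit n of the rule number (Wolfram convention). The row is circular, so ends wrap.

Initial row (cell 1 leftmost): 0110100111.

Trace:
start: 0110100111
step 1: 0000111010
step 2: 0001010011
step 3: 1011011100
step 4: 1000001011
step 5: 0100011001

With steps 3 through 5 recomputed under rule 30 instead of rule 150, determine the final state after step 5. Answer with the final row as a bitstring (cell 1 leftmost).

1011111001

(re-executing steps 3..5 under rule 30; state before step 3: 0001010011)
step 3: 1011011110
step 4: 1010010000
step 5: 1011111001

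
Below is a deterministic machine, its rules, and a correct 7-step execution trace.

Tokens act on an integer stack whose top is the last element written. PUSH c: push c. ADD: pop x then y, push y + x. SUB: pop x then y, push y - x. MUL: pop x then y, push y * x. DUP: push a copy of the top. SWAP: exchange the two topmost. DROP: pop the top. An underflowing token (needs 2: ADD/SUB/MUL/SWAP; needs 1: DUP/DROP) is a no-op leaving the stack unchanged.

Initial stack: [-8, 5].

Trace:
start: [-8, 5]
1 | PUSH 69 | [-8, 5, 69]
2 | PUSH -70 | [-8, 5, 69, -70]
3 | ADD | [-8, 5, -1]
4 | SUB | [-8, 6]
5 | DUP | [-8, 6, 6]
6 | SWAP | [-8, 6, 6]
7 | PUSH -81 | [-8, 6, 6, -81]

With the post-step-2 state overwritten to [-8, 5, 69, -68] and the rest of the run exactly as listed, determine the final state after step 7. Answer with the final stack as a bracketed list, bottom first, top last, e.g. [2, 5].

[-8, 4, 4, -81]

state after step 2 := [-8, 5, 69, -68]
3 | ADD | [-8, 5, 1]
4 | SUB | [-8, 4]
5 | DUP | [-8, 4, 4]
6 | SWAP | [-8, 4, 4]
7 | PUSH -81 | [-8, 4, 4, -81]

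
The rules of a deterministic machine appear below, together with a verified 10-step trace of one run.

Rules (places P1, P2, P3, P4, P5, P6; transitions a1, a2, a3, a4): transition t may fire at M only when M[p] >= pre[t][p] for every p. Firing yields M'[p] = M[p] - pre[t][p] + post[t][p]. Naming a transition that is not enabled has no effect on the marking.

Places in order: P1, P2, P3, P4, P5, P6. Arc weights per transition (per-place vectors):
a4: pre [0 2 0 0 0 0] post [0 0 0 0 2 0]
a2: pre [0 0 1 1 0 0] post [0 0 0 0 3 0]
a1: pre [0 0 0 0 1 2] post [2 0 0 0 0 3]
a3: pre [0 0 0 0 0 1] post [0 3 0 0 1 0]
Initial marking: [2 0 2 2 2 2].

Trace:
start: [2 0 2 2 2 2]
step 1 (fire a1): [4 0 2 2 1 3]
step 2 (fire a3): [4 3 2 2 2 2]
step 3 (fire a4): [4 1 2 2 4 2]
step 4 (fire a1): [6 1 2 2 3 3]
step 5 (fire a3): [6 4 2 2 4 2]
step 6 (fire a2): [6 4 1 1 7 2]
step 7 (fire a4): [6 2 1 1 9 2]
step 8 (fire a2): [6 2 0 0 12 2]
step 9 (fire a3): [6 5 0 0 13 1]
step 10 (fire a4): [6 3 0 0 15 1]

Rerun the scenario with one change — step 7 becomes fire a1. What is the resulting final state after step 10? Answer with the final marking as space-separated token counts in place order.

(re-executing from step 7 with the substitution; state before step 7: [6 4 1 1 7 2])
step 7 (fire a1): [8 4 1 1 6 3]
step 8 (fire a2): [8 4 0 0 9 3]
step 9 (fire a3): [8 7 0 0 10 2]
step 10 (fire a4): [8 5 0 0 12 2]

8 5 0 0 12 2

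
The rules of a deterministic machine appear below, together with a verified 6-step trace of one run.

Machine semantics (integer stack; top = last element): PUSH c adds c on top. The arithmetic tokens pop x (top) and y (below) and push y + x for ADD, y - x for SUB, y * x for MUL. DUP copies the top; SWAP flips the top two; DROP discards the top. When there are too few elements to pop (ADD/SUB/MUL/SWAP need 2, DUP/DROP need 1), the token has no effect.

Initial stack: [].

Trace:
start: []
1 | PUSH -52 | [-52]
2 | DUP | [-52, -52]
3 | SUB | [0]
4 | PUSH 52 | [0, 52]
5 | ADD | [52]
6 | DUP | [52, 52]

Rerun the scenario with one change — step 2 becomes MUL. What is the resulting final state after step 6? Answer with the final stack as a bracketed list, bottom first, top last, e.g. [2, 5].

(re-executing from step 2 with the substitution; state before step 2: [-52])
2 | MUL | [-52]
3 | SUB | [-52]
4 | PUSH 52 | [-52, 52]
5 | ADD | [0]
6 | DUP | [0, 0]

[0, 0]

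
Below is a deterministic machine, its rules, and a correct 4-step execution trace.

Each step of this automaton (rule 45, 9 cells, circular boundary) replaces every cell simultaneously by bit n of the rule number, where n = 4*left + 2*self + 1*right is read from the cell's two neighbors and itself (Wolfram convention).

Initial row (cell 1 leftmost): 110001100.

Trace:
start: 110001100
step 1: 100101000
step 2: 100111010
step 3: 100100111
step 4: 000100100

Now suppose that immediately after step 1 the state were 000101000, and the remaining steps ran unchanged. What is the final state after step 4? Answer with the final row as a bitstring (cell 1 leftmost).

state after step 1 := 000101000
step 2: 110111011
step 3: 001100110
step 4: 101000100

101000100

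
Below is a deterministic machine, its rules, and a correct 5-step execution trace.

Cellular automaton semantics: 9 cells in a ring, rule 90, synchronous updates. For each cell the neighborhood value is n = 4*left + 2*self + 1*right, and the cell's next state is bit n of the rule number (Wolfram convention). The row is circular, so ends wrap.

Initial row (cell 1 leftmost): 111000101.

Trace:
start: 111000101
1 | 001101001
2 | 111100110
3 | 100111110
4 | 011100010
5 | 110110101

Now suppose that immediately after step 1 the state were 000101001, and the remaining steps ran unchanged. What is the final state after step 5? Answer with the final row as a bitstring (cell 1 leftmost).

110110011

state after step 1 := 000101001
2 | 101000110
3 | 000101110
4 | 001001011
5 | 110110011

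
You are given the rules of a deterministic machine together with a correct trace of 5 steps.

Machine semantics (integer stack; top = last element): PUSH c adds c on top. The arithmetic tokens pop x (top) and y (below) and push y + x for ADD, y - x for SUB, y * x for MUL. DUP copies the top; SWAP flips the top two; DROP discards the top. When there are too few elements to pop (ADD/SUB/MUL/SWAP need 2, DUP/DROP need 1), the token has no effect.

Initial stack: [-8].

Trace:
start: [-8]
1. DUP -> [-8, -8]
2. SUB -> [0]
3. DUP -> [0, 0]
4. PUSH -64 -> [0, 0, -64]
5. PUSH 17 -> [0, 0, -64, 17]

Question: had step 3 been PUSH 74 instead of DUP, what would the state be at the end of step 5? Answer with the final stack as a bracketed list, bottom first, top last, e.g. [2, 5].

[0, 74, -64, 17]

(re-executing from step 3 with the substitution; state before step 3: [0])
3. PUSH 74 -> [0, 74]
4. PUSH -64 -> [0, 74, -64]
5. PUSH 17 -> [0, 74, -64, 17]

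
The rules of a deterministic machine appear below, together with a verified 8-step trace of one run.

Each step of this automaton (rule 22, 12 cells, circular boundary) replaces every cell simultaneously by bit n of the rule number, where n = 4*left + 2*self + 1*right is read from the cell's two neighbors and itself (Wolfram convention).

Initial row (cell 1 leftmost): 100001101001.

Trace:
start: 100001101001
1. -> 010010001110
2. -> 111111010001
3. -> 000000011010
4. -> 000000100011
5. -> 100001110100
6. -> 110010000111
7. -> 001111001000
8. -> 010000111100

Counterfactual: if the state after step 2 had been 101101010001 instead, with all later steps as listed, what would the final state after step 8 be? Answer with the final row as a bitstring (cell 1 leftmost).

state after step 2 := 101101010001
3. -> 000001011010
4. -> 000011000011
5. -> 100100100100
6. -> 111111111111
7. -> 000000000000
8. -> 000000000000

000000000000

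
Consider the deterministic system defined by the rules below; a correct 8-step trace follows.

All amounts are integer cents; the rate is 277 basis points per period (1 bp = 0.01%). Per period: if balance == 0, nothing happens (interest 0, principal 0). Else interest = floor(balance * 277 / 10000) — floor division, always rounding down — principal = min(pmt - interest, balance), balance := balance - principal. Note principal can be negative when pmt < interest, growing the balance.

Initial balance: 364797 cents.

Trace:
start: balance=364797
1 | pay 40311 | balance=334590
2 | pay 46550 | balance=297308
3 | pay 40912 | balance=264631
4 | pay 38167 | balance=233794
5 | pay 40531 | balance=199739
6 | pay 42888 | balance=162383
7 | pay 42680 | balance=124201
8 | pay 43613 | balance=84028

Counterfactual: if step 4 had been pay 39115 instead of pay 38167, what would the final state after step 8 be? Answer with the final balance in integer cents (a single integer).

(re-executing from step 4 with the substitution; state before step 4: balance=264631)
4 | pay 39115 | balance=232846
5 | pay 40531 | balance=198764
6 | pay 42888 | balance=161381
7 | pay 42680 | balance=123171
8 | pay 43613 | balance=82969

82969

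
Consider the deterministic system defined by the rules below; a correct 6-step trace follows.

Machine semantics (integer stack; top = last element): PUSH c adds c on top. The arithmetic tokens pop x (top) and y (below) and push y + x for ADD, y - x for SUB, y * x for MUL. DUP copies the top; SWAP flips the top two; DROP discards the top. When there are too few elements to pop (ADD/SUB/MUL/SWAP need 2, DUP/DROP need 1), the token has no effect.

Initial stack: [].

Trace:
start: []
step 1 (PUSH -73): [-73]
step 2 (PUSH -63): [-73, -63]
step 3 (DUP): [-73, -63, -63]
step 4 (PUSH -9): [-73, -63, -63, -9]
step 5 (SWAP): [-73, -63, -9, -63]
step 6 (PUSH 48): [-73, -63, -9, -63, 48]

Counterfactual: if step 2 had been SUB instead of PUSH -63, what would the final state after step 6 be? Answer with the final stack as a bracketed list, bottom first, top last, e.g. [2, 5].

(re-executing from step 2 with the substitution; state before step 2: [-73])
step 2 (SUB): [-73]
step 3 (DUP): [-73, -73]
step 4 (PUSH -9): [-73, -73, -9]
step 5 (SWAP): [-73, -9, -73]
step 6 (PUSH 48): [-73, -9, -73, 48]

[-73, -9, -73, 48]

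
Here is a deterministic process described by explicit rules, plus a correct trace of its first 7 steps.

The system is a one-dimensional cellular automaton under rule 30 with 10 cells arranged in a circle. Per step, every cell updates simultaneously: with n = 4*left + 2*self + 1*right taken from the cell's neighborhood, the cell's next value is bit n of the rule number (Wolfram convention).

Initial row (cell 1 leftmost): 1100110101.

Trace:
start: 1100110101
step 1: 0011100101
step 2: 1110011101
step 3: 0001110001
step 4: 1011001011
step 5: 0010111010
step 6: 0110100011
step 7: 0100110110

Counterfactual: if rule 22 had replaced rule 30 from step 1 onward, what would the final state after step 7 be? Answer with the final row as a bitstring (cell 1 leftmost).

1111100001

(re-executing steps 1..7 under rule 22; state before step 1: 1100110101)
step 1: 0011000100
step 2: 0100101110
step 3: 1111100001
step 4: 0000010010
step 5: 0000111111
step 6: 1001000000
step 7: 1111100001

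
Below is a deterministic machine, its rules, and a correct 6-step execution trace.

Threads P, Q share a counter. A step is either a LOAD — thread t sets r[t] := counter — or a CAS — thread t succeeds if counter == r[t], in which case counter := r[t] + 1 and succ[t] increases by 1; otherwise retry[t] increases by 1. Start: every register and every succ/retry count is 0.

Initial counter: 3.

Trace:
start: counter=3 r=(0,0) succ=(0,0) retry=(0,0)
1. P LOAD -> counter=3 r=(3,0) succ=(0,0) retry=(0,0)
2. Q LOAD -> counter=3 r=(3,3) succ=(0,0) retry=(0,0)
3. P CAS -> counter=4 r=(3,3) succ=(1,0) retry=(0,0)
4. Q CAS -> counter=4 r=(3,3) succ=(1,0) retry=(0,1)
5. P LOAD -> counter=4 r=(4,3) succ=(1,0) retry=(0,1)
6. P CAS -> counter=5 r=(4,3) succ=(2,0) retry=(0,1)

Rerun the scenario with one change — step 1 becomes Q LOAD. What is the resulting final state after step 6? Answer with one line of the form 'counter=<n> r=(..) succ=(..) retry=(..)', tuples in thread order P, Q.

(re-executing from step 1 with the substitution; state before step 1: counter=3 r=(0,0) succ=(0,0) retry=(0,0))
1. Q LOAD -> counter=3 r=(0,3) succ=(0,0) retry=(0,0)
2. Q LOAD -> counter=3 r=(0,3) succ=(0,0) retry=(0,0)
3. P CAS -> counter=3 r=(0,3) succ=(0,0) retry=(1,0)
4. Q CAS -> counter=4 r=(0,3) succ=(0,1) retry=(1,0)
5. P LOAD -> counter=4 r=(4,3) succ=(0,1) retry=(1,0)
6. P CAS -> counter=5 r=(4,3) succ=(1,1) retry=(1,0)

counter=5 r=(4,3) succ=(1,1) retry=(1,0)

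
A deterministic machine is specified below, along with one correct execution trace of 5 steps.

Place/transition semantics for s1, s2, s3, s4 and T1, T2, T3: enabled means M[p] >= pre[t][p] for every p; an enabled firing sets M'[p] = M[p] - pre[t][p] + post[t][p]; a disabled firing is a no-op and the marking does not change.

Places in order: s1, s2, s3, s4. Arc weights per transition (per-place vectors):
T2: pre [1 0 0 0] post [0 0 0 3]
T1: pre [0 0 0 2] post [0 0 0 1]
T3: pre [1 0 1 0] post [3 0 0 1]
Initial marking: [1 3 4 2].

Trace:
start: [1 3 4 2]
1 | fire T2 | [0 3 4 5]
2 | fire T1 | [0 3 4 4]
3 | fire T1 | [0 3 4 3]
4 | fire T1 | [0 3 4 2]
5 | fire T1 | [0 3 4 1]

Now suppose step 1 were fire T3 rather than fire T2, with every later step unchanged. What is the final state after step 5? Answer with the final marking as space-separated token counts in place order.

(re-executing from step 1 with the substitution; state before step 1: [1 3 4 2])
1 | fire T3 | [3 3 3 3]
2 | fire T1 | [3 3 3 2]
3 | fire T1 | [3 3 3 1]
4 | fire T1 | [3 3 3 1]
5 | fire T1 | [3 3 3 1]

3 3 3 1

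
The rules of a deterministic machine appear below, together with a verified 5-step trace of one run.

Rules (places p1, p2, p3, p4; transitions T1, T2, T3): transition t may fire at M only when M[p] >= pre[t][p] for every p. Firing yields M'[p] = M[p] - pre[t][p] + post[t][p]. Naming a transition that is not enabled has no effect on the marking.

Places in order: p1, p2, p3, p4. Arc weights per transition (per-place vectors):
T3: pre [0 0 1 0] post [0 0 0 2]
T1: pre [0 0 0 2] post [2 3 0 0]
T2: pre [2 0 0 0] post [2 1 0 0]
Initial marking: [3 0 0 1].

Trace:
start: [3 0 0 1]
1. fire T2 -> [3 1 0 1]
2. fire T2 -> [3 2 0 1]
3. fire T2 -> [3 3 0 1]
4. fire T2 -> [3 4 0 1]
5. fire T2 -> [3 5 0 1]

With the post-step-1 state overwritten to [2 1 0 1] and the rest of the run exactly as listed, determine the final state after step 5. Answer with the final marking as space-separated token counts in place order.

state after step 1 := [2 1 0 1]
2. fire T2 -> [2 2 0 1]
3. fire T2 -> [2 3 0 1]
4. fire T2 -> [2 4 0 1]
5. fire T2 -> [2 5 0 1]

2 5 0 1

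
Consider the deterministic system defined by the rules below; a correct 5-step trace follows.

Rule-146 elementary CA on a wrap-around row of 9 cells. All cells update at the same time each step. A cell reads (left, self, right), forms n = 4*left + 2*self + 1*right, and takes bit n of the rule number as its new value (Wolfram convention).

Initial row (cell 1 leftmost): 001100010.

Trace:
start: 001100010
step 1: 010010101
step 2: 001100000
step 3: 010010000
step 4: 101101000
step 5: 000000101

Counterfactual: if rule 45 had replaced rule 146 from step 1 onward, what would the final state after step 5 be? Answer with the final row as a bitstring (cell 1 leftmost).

000011110

(re-executing steps 1..5 under rule 45; state before step 1: 001100010)
step 1: 101001010
step 2: 111001111
step 3: 000001000
step 4: 111101011
step 5: 000011110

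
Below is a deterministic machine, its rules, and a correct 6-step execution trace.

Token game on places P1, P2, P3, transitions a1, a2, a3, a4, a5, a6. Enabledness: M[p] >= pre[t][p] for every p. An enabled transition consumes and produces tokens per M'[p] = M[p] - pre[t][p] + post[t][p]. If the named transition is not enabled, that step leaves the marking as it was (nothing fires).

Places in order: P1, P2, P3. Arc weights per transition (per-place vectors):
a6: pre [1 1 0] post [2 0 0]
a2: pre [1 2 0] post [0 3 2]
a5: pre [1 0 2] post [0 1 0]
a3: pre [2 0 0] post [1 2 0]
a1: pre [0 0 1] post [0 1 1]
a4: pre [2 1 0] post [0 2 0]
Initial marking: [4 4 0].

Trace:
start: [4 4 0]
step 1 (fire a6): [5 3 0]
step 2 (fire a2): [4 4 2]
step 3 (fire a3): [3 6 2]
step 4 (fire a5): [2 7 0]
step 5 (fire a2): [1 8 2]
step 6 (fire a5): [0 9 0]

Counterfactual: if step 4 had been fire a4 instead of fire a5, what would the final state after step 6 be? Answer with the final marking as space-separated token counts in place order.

0 8 4

(re-executing from step 4 with the substitution; state before step 4: [3 6 2])
step 4 (fire a4): [1 7 2]
step 5 (fire a2): [0 8 4]
step 6 (fire a5): [0 8 4]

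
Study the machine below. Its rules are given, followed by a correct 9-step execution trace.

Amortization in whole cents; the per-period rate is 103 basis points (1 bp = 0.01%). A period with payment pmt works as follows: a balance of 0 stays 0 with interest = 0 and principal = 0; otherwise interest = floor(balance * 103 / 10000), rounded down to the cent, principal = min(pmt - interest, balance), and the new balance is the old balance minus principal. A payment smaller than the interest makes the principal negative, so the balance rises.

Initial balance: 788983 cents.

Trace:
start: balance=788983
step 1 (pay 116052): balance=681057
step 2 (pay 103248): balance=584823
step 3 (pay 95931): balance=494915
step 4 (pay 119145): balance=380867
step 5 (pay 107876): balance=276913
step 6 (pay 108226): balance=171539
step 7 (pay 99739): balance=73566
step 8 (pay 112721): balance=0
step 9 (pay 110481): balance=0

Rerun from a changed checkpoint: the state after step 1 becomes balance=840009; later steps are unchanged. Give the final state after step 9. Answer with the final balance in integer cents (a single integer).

23258

state after step 1 := balance=840009
step 2 (pay 103248): balance=745413
step 3 (pay 95931): balance=657159
step 4 (pay 119145): balance=544782
step 5 (pay 107876): balance=442517
step 6 (pay 108226): balance=338848
step 7 (pay 99739): balance=242599
step 8 (pay 112721): balance=132376
step 9 (pay 110481): balance=23258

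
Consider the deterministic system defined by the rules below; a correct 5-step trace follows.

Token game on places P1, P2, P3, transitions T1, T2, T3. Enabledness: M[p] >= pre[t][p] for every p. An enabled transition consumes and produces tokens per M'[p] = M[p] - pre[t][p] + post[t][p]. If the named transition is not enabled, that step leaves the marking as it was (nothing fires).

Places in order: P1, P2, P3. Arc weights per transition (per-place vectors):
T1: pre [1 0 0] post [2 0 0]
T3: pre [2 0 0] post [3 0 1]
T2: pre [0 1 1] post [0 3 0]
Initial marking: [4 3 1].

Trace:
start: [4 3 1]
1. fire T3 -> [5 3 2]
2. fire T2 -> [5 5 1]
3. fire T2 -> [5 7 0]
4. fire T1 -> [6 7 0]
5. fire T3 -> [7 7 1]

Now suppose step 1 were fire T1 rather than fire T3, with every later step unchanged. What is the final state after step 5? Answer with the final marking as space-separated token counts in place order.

(re-executing from step 1 with the substitution; state before step 1: [4 3 1])
1. fire T1 -> [5 3 1]
2. fire T2 -> [5 5 0]
3. fire T2 -> [5 5 0]
4. fire T1 -> [6 5 0]
5. fire T3 -> [7 5 1]

7 5 1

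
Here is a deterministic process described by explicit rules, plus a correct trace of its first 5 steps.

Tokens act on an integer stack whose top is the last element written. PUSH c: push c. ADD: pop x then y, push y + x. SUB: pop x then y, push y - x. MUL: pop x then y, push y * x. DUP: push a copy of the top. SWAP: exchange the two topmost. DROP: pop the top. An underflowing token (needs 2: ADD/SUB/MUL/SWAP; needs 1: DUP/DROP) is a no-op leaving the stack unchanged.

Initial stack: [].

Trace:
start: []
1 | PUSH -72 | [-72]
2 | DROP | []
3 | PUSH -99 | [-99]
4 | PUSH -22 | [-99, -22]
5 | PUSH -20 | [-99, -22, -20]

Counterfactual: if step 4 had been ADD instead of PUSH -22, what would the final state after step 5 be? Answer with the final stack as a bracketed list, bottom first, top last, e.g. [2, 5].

[-99, -20]

(re-executing from step 4 with the substitution; state before step 4: [-99])
4 | ADD | [-99]
5 | PUSH -20 | [-99, -20]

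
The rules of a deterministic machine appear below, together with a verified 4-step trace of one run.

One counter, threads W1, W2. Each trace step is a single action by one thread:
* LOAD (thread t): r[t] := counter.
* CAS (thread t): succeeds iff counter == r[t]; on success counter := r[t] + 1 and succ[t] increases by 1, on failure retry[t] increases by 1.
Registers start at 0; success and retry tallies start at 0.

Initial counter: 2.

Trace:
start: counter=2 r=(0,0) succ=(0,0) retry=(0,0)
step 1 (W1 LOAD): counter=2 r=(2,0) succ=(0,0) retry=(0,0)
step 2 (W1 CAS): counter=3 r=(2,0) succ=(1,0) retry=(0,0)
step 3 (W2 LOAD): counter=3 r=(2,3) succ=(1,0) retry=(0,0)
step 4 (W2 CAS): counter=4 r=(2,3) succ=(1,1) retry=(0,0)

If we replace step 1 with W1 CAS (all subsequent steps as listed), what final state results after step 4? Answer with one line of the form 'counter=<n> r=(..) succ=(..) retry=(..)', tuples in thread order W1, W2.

counter=3 r=(0,2) succ=(0,1) retry=(2,0)

(re-executing from step 1 with the substitution; state before step 1: counter=2 r=(0,0) succ=(0,0) retry=(0,0))
step 1 (W1 CAS): counter=2 r=(0,0) succ=(0,0) retry=(1,0)
step 2 (W1 CAS): counter=2 r=(0,0) succ=(0,0) retry=(2,0)
step 3 (W2 LOAD): counter=2 r=(0,2) succ=(0,0) retry=(2,0)
step 4 (W2 CAS): counter=3 r=(0,2) succ=(0,1) retry=(2,0)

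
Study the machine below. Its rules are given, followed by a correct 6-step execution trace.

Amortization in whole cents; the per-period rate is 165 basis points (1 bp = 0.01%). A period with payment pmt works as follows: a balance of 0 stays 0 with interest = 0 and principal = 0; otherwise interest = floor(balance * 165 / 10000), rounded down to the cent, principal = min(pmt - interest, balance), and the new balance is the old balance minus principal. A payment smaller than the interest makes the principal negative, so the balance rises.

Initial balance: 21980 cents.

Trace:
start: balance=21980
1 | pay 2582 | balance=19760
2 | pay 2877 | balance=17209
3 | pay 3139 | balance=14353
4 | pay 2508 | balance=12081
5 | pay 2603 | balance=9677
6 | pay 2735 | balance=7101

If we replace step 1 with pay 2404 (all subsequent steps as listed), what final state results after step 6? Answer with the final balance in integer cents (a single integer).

7293

(re-executing from step 1 with the substitution; state before step 1: balance=21980)
1 | pay 2404 | balance=19938
2 | pay 2877 | balance=17389
3 | pay 3139 | balance=14536
4 | pay 2508 | balance=12267
5 | pay 2603 | balance=9866
6 | pay 2735 | balance=7293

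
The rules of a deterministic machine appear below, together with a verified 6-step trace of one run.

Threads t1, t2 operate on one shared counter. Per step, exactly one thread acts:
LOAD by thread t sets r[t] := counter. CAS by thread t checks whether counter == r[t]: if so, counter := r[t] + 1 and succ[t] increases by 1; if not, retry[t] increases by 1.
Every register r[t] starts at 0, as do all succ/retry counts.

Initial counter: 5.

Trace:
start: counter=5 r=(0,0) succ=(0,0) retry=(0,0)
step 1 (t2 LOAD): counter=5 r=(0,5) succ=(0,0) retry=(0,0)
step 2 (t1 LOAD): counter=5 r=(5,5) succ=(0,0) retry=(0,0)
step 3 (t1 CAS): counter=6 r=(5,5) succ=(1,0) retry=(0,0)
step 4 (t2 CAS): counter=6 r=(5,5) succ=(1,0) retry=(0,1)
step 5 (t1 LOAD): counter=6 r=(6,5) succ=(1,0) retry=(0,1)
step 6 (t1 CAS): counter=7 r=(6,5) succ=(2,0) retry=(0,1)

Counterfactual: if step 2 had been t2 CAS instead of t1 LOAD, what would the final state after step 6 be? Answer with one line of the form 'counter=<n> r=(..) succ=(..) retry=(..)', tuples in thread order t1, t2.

(re-executing from step 2 with the substitution; state before step 2: counter=5 r=(0,5) succ=(0,0) retry=(0,0))
step 2 (t2 CAS): counter=6 r=(0,5) succ=(0,1) retry=(0,0)
step 3 (t1 CAS): counter=6 r=(0,5) succ=(0,1) retry=(1,0)
step 4 (t2 CAS): counter=6 r=(0,5) succ=(0,1) retry=(1,1)
step 5 (t1 LOAD): counter=6 r=(6,5) succ=(0,1) retry=(1,1)
step 6 (t1 CAS): counter=7 r=(6,5) succ=(1,1) retry=(1,1)

counter=7 r=(6,5) succ=(1,1) retry=(1,1)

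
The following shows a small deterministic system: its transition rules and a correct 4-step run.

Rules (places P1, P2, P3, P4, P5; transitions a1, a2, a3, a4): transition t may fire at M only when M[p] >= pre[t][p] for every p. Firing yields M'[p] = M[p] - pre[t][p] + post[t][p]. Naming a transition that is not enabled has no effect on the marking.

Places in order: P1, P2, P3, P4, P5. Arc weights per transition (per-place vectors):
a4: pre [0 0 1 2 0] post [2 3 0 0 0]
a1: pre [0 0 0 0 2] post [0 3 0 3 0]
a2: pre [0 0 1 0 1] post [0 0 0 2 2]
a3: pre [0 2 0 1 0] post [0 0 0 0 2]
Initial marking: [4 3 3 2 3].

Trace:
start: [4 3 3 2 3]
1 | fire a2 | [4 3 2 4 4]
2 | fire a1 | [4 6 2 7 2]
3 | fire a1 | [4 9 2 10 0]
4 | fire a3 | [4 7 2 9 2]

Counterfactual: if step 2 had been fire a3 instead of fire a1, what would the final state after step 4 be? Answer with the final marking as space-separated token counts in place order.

(re-executing from step 2 with the substitution; state before step 2: [4 3 2 4 4])
2 | fire a3 | [4 1 2 3 6]
3 | fire a1 | [4 4 2 6 4]
4 | fire a3 | [4 2 2 5 6]

4 2 2 5 6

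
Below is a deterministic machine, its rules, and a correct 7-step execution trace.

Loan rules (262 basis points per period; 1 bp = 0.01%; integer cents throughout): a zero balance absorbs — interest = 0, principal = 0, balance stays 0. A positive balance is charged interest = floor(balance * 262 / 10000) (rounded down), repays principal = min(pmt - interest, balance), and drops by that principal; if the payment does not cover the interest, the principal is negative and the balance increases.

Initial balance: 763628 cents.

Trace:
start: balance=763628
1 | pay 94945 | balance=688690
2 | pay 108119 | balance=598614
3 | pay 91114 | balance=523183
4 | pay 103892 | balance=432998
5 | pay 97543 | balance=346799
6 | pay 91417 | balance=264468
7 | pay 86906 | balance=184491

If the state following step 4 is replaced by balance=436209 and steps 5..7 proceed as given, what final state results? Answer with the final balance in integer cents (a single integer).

187960

state after step 4 := balance=436209
5 | pay 97543 | balance=350094
6 | pay 91417 | balance=267849
7 | pay 86906 | balance=187960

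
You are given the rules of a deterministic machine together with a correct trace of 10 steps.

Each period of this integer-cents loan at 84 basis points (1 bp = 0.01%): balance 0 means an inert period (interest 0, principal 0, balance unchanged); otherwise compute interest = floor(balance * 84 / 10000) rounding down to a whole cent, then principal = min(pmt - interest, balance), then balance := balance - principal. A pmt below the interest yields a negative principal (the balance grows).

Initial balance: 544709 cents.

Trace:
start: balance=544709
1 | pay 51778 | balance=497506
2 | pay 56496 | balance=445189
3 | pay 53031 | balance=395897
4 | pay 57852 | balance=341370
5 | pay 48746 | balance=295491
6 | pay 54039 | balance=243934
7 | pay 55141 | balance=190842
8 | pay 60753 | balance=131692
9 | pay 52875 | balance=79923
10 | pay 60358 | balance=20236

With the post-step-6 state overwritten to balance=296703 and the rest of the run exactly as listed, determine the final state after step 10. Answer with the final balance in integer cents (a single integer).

state after step 6 := balance=296703
7 | pay 55141 | balance=244054
8 | pay 60753 | balance=185351
9 | pay 52875 | balance=134032
10 | pay 60358 | balance=74799

74799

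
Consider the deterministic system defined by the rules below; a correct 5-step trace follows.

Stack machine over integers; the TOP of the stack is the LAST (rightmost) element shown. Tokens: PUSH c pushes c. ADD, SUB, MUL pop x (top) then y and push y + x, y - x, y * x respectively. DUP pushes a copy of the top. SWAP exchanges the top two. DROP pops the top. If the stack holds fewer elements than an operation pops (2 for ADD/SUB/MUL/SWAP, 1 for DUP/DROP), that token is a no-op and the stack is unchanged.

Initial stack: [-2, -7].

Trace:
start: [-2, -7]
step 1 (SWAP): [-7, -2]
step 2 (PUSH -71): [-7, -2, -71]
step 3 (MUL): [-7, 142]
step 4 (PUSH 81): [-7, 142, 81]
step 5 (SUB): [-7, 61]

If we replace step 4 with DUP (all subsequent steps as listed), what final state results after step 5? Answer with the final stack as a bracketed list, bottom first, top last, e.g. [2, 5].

(re-executing from step 4 with the substitution; state before step 4: [-7, 142])
step 4 (DUP): [-7, 142, 142]
step 5 (SUB): [-7, 0]

[-7, 0]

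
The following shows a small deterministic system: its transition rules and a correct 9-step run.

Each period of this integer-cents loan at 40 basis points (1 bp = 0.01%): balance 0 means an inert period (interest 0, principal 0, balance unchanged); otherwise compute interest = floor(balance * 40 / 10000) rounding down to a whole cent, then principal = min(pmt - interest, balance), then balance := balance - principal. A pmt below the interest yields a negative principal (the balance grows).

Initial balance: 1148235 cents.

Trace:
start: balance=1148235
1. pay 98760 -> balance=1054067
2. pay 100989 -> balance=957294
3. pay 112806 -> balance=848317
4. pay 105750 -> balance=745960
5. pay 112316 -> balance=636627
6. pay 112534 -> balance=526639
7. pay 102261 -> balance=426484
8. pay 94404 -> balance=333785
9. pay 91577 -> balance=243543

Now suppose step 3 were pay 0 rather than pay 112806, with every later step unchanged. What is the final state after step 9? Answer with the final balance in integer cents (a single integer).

359084

(re-executing from step 3 with the substitution; state before step 3: balance=957294)
3. pay 0 -> balance=961123
4. pay 105750 -> balance=859217
5. pay 112316 -> balance=750337
6. pay 112534 -> balance=640804
7. pay 102261 -> balance=541106
8. pay 94404 -> balance=448866
9. pay 91577 -> balance=359084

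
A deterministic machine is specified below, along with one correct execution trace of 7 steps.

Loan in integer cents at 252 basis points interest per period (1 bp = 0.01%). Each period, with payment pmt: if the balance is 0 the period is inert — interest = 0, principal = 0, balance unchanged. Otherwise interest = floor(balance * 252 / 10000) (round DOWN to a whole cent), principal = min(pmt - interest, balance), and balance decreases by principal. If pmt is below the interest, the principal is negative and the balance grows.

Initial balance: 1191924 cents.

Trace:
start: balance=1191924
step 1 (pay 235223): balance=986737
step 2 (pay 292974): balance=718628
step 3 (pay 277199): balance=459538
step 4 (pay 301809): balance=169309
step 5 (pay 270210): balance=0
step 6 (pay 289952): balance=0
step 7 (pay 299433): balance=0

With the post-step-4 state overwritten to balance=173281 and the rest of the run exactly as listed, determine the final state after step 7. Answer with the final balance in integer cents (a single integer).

0

state after step 4 := balance=173281
step 5 (pay 270210): balance=0
step 6 (pay 289952): balance=0
step 7 (pay 299433): balance=0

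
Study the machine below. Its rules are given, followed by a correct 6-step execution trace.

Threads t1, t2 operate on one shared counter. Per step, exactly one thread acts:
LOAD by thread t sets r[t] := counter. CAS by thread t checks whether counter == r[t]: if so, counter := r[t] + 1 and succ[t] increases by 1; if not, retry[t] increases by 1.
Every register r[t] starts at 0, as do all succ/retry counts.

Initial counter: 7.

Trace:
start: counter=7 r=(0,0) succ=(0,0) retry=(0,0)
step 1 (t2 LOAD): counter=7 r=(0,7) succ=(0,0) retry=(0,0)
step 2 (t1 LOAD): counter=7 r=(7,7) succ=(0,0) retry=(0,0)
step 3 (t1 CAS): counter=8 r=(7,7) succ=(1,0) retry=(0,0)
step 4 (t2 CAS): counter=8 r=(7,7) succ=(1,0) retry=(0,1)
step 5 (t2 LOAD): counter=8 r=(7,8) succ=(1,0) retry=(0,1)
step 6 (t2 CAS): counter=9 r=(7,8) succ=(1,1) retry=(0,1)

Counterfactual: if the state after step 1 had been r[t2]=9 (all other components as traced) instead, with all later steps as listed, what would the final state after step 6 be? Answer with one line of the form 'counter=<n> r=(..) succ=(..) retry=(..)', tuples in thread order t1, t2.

counter=9 r=(7,8) succ=(1,1) retry=(0,1)

state after step 1 := counter=7 r=(0,9) succ=(0,0) retry=(0,0)
step 2 (t1 LOAD): counter=7 r=(7,9) succ=(0,0) retry=(0,0)
step 3 (t1 CAS): counter=8 r=(7,9) succ=(1,0) retry=(0,0)
step 4 (t2 CAS): counter=8 r=(7,9) succ=(1,0) retry=(0,1)
step 5 (t2 LOAD): counter=8 r=(7,8) succ=(1,0) retry=(0,1)
step 6 (t2 CAS): counter=9 r=(7,8) succ=(1,1) retry=(0,1)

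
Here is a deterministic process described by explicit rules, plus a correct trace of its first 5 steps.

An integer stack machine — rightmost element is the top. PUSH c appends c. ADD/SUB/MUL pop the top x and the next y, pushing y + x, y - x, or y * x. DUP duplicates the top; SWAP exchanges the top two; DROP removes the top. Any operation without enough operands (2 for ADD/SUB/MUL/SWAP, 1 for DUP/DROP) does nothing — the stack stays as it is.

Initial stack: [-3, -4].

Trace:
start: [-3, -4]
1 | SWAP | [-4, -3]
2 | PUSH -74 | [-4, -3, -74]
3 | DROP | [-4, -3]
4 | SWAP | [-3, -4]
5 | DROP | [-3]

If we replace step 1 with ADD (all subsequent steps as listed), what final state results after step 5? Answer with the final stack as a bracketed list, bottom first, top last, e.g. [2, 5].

(re-executing from step 1 with the substitution; state before step 1: [-3, -4])
1 | ADD | [-7]
2 | PUSH -74 | [-7, -74]
3 | DROP | [-7]
4 | SWAP | [-7]
5 | DROP | []

[]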